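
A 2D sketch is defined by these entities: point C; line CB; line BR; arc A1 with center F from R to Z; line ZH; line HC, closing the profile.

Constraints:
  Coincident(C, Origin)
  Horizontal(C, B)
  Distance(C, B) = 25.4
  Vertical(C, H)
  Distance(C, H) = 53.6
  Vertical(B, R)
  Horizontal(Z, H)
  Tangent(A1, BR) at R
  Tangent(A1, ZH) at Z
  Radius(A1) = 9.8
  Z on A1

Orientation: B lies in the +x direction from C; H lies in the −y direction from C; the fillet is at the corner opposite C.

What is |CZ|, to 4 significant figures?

55.82

C is at the origin; CB is horizontal with |CB| = 25.4 and B on the +x side, so B = (25.40, 0.000). CH is vertical with |CH| = 53.6 and H on the −y side, so H = (0.000, -53.60). The virtual corner opposite C is at (25.40, -53.60). Since A1 is tangent to BR there, FR ⟂ BR and A1 meets ZH tangentially, so FZ is at right angles to ZH, with radius 9.8, so the center F sits 9.8 in from both sides at F = (15.60, -43.80). That places the tangent points at R = (25.40, -43.80) on BR and Z = (15.60, -53.60) on ZH. Then |CZ| = |Z − C| = 55.82.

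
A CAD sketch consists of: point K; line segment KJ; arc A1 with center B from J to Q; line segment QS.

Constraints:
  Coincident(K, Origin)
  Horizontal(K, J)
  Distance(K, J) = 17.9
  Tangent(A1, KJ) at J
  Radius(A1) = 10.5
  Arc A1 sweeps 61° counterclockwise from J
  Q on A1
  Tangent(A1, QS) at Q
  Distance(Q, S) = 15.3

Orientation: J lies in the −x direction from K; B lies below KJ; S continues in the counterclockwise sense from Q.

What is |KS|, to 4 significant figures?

39.29

K is at the origin; KJ is horizontal with |KJ| = 17.9 and J on the −x side, so J = (-17.90, 0.000). Tangency of A1 to KJ means the radius BJ is perpendicular to KJ, so B = J + (0, -10.5) = (-17.90, -10.50). On A1, J sits at bearing 90° from B; a 61° counterclockwise sweep puts Q at bearing 151°, so Q = B + 10.5·(cos 151°, sin 151°) = (-27.08, -5.409). A1 meets QS tangentially, so BQ is at right angles to QS, so QS runs along (−sin 151°, cos 151°); with |QS| = 15.3, S = (-34.50, -18.79). Then |KS| = |S − K| = 39.29.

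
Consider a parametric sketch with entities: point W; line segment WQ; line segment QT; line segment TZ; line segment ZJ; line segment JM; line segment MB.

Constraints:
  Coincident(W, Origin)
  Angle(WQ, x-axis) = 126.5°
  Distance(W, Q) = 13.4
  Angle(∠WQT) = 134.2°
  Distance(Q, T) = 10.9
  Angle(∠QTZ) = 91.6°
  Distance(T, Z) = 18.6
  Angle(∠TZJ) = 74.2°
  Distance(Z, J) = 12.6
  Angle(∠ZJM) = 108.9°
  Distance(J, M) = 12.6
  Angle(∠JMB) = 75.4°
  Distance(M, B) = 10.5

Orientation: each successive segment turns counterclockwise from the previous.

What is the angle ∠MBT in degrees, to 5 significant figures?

106.76°

W is at the origin; WQ runs at 126.5° with length 13.4, so Q = (-7.9706, 10.772). ∠WQT = 134.2° gives QT at 172.30° from the x-axis; with |QT| = 10.9, T = (-18.772, 12.232). ∠QTZ = 91.6° gives TZ at -99.300° from the x-axis; with |TZ| = 18.6, Z = (-21.778, -6.1234). ∠TZJ = 74.2° gives ZJ at 6.5000° from the x-axis; with |ZJ| = 12.6, J = (-9.2592, -4.6970). ∠ZJM = 108.9° gives JM at 77.600° from the x-axis; with |JM| = 12.6, M = (-6.5535, 7.6090). ∠JMB = 75.4° gives MB at -177.80° from the x-axis; with |MB| = 10.5, B = (-17.046, 7.2060). Then cos ∠MBT = BM·BT / (|BM||BT|), giving 106.76°.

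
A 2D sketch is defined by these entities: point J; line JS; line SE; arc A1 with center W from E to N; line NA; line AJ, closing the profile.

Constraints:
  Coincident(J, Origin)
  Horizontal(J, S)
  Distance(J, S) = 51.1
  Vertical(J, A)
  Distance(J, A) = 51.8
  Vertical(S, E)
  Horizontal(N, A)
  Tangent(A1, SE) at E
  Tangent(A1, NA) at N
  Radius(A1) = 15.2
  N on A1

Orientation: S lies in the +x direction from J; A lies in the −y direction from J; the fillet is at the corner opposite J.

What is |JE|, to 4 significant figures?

62.86

The virtual corner opposite J is at (51.10, -51.80). Tangency of A1 to SE means the radius WE is perpendicular to SE and the tangent condition forces WN to be normal to NA, with radius 15.2, so the center W sits 15.2 in from both sides at W = (35.90, -36.60). That places the tangent points at E = (51.10, -36.60) on SE and N = (35.90, -51.80) on NA. Then |JE| = |E − J| = 62.86.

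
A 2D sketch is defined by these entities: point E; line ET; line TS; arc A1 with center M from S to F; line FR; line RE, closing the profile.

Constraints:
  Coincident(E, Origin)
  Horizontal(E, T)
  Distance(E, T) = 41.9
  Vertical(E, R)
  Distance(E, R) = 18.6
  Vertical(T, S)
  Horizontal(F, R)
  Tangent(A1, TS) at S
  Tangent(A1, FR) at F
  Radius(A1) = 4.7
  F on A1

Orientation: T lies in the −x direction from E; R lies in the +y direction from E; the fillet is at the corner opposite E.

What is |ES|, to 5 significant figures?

44.145

The virtual corner opposite E is at (-41.900, 18.600). Tangency of A1 to TS means the radius MS is perpendicular to TS and since A1 is tangent to FR there, MF ⟂ FR, with radius 4.7, so the center M sits 4.7 in from both sides at M = (-37.200, 13.900). That places the tangent points at S = (-41.900, 13.900) on TS and F = (-37.200, 18.600) on FR. Then |ES| = |S − E| = 44.145.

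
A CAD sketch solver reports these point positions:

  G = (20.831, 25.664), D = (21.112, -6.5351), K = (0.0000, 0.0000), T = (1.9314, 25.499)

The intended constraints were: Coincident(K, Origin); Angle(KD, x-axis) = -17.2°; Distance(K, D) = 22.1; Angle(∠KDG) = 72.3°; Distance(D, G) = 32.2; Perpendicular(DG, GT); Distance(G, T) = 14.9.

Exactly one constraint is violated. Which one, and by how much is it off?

Distance(G, T) = 14.9 — off by 4.00.

K = (0.00, 0.00) ✓; KD at -17.20° ✓; |KD| = 22.10 ✓; ∠KDG = 72.30° ✓; |DG| = 32.20 ✓; ∠(DG, GT) = 90.00° ✓; |GT| = 18.90 ✗.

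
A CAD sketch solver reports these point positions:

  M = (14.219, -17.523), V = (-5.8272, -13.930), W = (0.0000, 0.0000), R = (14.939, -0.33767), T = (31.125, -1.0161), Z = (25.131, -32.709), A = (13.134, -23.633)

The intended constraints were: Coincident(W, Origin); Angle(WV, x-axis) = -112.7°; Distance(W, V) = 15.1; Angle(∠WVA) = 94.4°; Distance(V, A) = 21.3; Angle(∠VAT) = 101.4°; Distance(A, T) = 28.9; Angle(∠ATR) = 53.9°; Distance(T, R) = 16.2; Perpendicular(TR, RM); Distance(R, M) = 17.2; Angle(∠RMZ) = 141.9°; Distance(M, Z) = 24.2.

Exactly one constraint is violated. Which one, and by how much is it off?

Distance(M, Z) = 24.2 — off by 5.50.

W = (0.00, 0.00) ✓; WV at -112.7° ✓; |WV| = 15.10 ✓; ∠WVA = 94.40° ✓; |VA| = 21.30 ✓; ∠VAT = 101.4° ✓; |AT| = 28.90 ✓; ∠ATR = 53.90° ✓; |TR| = 16.20 ✓; ∠(TR, RM) = 90.00° ✓; |RM| = 17.20 ✓; ∠RMZ = 141.9° ✓; |MZ| = 18.70 ✗.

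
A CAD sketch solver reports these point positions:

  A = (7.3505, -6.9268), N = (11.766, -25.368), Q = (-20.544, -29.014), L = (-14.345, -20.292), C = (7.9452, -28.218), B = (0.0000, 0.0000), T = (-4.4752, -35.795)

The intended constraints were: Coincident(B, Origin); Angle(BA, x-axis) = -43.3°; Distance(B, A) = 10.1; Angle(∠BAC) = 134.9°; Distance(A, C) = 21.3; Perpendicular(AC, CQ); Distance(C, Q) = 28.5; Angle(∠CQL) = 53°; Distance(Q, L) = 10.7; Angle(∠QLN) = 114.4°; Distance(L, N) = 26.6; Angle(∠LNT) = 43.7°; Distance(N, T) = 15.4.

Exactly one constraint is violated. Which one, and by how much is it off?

Distance(N, T) = 15.4 — off by 3.90.

B = (0.00, 0.00) ✓; BA at -43.30° ✓; |BA| = 10.10 ✓; ∠BAC = 134.9° ✓; |AC| = 21.30 ✓; ∠(AC, CQ) = 90.00° ✓; |CQ| = 28.50 ✓; ∠CQL = 53.00° ✓; |QL| = 10.70 ✓; ∠QLN = 114.4° ✓; |LN| = 26.60 ✓; ∠LNT = 43.70° ✓; |NT| = 19.30 ✗.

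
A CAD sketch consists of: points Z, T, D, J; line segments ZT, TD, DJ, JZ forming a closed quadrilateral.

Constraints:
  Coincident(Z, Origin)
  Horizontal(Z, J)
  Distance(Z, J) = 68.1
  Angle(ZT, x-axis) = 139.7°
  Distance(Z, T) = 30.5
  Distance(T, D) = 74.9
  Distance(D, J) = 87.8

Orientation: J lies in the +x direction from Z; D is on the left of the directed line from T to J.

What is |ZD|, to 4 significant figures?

80.78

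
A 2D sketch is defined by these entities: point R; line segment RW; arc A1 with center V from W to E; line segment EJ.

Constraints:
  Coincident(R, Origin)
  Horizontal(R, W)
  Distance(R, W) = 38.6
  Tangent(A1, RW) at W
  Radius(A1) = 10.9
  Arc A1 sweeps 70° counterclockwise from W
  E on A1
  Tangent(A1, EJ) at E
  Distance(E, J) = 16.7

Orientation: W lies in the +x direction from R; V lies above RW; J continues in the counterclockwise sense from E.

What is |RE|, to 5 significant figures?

49.366

R is at the origin; RW is horizontal with |RW| = 38.6 and W on the +x side, so W = (38.600, 0.0000). Tangency of A1 to RW means the radius VW is perpendicular to RW, so V = W + (0, 10.9) = (38.600, 10.900). On A1, W sits at bearing -90° from V; a 70° counterclockwise sweep puts E at bearing -20°, so E = V + 10.9·(cos -20°, sin -20°) = (48.843, 7.1720). Then |RE| = |E − R| = 49.366.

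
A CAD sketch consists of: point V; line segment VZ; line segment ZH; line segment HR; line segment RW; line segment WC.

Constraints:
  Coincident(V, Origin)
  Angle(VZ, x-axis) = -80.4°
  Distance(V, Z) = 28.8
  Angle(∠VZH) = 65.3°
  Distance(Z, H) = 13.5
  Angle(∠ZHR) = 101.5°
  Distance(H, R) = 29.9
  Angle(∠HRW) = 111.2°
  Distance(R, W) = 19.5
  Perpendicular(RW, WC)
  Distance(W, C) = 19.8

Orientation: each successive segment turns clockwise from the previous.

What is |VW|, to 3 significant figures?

16.4

V is at the origin; VZ runs at -80.4° with length 28.8, so Z = (4.80, -28.4). ∠VZH = 65.3° gives ZH at 165° from the x-axis; with |ZH| = 13.5, H = (-8.23, -24.9). ∠ZHR = 101.5° gives HR at 86.4° from the x-axis; with |HR| = 29.9, R = (-6.35, 4.96). ∠HRW = 111.2° gives RW at 17.6° from the x-axis; with |RW| = 19.5, W = (12.2, 10.9). Then |VW| = |W − V| = 16.4.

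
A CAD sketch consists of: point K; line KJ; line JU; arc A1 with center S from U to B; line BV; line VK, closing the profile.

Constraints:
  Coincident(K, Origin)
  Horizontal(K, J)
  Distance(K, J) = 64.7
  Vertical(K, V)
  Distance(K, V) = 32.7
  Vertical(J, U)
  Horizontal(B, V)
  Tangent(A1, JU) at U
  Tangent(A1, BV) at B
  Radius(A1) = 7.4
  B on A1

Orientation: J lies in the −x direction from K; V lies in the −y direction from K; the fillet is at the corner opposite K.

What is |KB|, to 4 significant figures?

65.97

K is at the origin; K and J share the same y with |KJ| = 64.7 and J on the −x side, so J = (-64.70, 0.000). KV is vertical with |KV| = 32.7 and V on the −y side, so V = (0.000, -32.70). The virtual corner opposite K is at (-64.70, -32.70). A1 meets JU tangentially, so SU is at right angles to JU and tangency of A1 to BV means the radius SB is perpendicular to BV, with radius 7.4, so the center S sits 7.4 in from both sides at S = (-57.30, -25.30). That places the tangent points at U = (-64.70, -25.30) on JU and B = (-57.30, -32.70) on BV. Then |KB| = |B − K| = 65.97.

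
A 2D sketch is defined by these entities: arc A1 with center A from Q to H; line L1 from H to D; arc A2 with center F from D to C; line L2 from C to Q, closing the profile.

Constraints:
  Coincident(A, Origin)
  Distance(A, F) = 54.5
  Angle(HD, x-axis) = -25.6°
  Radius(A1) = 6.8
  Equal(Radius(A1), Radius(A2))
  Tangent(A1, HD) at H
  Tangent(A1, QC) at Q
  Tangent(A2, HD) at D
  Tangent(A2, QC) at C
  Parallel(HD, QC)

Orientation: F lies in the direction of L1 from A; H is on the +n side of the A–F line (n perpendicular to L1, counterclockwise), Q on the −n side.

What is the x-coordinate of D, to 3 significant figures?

52.1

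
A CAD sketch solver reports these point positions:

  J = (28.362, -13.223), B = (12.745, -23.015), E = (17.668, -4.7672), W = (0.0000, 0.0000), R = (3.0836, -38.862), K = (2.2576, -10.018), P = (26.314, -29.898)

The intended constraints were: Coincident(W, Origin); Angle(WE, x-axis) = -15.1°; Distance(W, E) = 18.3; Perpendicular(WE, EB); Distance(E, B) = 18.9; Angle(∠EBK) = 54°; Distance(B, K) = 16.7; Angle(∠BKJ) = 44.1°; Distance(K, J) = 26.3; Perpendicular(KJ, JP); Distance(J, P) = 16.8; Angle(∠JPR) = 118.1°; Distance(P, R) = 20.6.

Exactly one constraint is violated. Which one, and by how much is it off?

Distance(P, R) = 20.6 — off by 4.30.

W = (0.00, 0.00) ✓; WE at -15.10° ✓; |WE| = 18.30 ✓; ∠(WE, EB) = 90.00° ✓; |EB| = 18.90 ✓; ∠EBK = 54.00° ✓; |BK| = 16.70 ✓; ∠BKJ = 44.10° ✓; |KJ| = 26.30 ✓; ∠(KJ, JP) = 90.00° ✓; |JP| = 16.80 ✓; ∠JPR = 118.1° ✓; |PR| = 24.90 ✗.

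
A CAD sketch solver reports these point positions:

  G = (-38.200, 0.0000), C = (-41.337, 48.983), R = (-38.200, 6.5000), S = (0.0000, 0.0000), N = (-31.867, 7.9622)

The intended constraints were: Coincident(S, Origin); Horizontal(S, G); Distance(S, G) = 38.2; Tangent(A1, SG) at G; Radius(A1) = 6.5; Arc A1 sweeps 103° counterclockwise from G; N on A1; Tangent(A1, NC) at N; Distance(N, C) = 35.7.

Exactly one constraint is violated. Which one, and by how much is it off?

Distance(N, C) = 35.7 — off by 6.40.

S = (0.00, 0.00) ✓; S.y = 0.00, G.y = 0.00 ✓; |SG| = 38.20 ✓; ∠(RG, GS) = 90.00° ✓; |RG| = 6.500 ✓; bearing(R→N) − bearing(R→G) = 103.0° ✓; |RN| = 6.500 ✓; ∠(RN, NC) = 90.00° ✓; |NC| = 42.10 ✗.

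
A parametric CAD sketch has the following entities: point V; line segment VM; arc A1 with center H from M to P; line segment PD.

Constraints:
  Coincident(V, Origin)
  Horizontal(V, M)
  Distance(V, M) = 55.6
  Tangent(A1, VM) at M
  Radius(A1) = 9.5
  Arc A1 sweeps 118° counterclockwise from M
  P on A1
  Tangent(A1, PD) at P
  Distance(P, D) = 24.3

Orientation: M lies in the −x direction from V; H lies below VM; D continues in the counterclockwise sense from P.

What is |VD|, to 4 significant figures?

63.39

On A1, M sits at bearing 90° from H; a 118° counterclockwise sweep puts P at bearing 208°, so P = H + 9.5·(cos 208°, sin 208°) = (-63.99, -13.96). Tangency of A1 to PD means the radius HP is perpendicular to PD, so PD runs along (−sin 208°, cos 208°); with |PD| = 24.3, D = (-52.58, -35.42). Then |VD| = |D − V| = 63.39.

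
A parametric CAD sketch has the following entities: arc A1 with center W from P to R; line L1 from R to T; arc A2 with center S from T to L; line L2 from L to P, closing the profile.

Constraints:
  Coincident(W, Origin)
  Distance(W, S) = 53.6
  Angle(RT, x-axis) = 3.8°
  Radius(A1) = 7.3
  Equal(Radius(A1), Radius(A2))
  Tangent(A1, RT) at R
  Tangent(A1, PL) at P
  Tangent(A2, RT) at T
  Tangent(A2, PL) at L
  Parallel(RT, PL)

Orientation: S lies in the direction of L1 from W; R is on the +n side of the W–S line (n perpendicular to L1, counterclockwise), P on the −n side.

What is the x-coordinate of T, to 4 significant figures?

53.00

Tangency of A1 to both parallel lines with radius 7.3 puts R and P at W ± 7.3·n: R = (-0.4838, 7.284), P = (0.4838, -7.284). Equal radii place T and L the same way about S: T = S + 7.3·n = (53.00, 10.84), L = S − 7.3·n = (53.97, -3.732). So T.x = 53.00.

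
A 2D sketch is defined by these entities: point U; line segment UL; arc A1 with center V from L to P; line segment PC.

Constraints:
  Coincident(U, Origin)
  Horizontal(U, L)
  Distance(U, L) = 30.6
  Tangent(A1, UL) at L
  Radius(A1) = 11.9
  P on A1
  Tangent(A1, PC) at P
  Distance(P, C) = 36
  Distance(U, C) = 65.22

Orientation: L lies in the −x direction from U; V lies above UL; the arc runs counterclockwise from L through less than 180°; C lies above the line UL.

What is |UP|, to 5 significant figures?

29.318

Checks: U = (0.00, 0.00) ✓; |VP| = 11.90 ✓; ∠(VP, PC) = 90.00° ✓; |PC| = 36.00 ✓; |UC| = 65.22 ✓.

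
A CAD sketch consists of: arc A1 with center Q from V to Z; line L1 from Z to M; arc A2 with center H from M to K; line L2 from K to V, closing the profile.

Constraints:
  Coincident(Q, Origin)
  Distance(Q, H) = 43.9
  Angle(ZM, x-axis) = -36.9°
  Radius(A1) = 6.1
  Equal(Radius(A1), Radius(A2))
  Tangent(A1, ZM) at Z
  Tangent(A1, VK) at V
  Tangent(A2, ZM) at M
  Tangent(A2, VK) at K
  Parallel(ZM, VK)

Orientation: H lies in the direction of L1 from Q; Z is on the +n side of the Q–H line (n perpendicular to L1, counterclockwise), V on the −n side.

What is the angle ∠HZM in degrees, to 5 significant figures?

7.9107°

The slot axis is L1's direction at -36.9°, so u = (cos -36.9°, sin -36.9°) = (0.79968, -0.60042) and n = (−sin -36.9°, cos -36.9°) = (0.60042, 0.79968). Q is at the origin and H lies 43.9 along u from Q, so H = 43.9·u = (35.106, -26.358). Tangency of A1 to both parallel lines with radius 6.1 puts Z and V at Q ± 6.1·n: Z = (3.6626, 4.8781), V = (-3.6626, -4.8781). Equal radii place M and K the same way about H: M = H + 6.1·n = (38.769, -21.480), K = H − 6.1·n = (31.444, -31.237). Then cos ∠HZM = ZH·ZM / (|ZH||ZM|), giving 7.9107°.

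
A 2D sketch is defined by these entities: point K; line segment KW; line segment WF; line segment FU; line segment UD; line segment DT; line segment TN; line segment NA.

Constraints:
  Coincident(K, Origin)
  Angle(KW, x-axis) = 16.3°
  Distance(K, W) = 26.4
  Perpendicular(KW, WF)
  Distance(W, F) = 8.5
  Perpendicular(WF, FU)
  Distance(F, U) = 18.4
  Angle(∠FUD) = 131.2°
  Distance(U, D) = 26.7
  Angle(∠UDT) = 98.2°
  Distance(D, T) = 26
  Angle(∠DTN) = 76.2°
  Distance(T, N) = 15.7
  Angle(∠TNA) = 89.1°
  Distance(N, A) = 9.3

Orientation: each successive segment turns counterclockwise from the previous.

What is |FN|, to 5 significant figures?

28.828

K is at the origin; KW runs at 16.3° with length 26.4, so W = (25.339, 7.4096). KW is perpendicular to WF, so WF runs at 106.30°; with |WF| = 8.5, F = (22.953, 15.568). WF ⟂ FU, so FU runs at -163.70°; with |FU| = 18.4, U = (5.2928, 10.404). ∠FUD = 131.2° gives UD at -114.90° from the x-axis; with |UD| = 26.7, D = (-5.9489, -13.814). ∠UDT = 98.2° gives DT at -33.100° from the x-axis; with |DT| = 26.0, T = (15.832, -28.013). ∠DTN = 76.2° gives TN at 70.700° from the x-axis; with |TN| = 15.7, N = (21.021, -13.195). Then |FN| = |N − F| = 28.828.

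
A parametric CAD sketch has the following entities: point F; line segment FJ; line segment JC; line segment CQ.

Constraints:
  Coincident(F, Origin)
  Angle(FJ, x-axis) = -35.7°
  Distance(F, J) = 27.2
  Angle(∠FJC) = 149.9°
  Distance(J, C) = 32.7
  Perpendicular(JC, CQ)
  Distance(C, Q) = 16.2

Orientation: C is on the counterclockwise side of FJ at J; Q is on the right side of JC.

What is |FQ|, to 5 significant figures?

63.660

∠FJC = 149.9°, so JC runs at -35.7° + (180° − 149.9°) = -5.6000° from the x-axis; with |JC| = 32.7, C = J + 32.7·(cos -5.6000°, sin -5.6000°) = (54.633, -19.063). JC ⟂ CQ; with |CQ| = 16.2 on the right of JC, Q = C + 16.2·(-0.097583, -0.99523) = (53.052, -35.186). Then |FQ| = |Q − F| = 63.660.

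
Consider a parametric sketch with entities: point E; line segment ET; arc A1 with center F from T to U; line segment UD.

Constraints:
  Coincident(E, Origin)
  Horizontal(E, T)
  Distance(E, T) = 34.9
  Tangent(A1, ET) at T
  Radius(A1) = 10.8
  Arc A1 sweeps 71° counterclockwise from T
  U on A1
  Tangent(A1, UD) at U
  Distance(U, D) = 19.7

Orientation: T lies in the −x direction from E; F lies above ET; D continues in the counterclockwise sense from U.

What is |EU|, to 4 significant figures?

25.74

Tangency of A1 to ET means the radius FT is perpendicular to ET, so F = T + (0, 10.8) = (-34.90, 10.80). On A1, T sits at bearing -90° from F; a 71° counterclockwise sweep puts U at bearing -19°, so U = F + 10.8·(cos -19°, sin -19°) = (-24.69, 7.284). Then |EU| = |U − E| = 25.74.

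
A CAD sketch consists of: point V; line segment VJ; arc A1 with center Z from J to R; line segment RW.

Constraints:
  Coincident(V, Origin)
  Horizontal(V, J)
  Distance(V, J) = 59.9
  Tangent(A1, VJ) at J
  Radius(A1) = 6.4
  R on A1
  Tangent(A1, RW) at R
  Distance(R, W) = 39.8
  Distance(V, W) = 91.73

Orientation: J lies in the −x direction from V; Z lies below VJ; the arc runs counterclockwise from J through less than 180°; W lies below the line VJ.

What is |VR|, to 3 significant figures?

65.8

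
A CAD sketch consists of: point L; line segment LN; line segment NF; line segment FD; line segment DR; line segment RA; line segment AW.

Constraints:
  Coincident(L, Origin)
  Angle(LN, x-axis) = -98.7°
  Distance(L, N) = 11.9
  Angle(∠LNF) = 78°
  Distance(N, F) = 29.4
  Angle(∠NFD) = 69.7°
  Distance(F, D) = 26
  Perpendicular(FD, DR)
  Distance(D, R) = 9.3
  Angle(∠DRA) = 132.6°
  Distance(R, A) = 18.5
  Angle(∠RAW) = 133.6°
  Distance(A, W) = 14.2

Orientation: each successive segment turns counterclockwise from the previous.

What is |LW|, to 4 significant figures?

22.05

∠DRA = 132.6° gives RA at -109.0° from the x-axis; with |RA| = 18.5, A = (2.597, -7.461). ∠RAW = 133.6° gives AW at -62.60° from the x-axis; with |AW| = 14.2, W = (9.132, -20.07). Then |LW| = |W − L| = 22.05.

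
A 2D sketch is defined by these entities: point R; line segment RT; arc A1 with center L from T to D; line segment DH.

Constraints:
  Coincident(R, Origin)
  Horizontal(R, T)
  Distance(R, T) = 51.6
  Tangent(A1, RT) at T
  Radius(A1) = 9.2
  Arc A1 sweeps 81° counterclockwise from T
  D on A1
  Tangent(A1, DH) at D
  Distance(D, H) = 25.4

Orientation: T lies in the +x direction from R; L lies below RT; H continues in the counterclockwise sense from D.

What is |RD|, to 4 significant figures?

43.22

R is at the origin; RT is horizontal with |RT| = 51.6 and T on the +x side, so T = (51.60, 0.000). Since A1 is tangent to RT there, LT ⟂ RT, so L = T + (0, -9.2) = (51.60, -9.200). On A1, T sits at bearing 90° from L; an 81° counterclockwise sweep puts D at bearing 171°, so D = L + 9.2·(cos 171°, sin 171°) = (42.51, -7.761). Then |RD| = |D − R| = 43.22.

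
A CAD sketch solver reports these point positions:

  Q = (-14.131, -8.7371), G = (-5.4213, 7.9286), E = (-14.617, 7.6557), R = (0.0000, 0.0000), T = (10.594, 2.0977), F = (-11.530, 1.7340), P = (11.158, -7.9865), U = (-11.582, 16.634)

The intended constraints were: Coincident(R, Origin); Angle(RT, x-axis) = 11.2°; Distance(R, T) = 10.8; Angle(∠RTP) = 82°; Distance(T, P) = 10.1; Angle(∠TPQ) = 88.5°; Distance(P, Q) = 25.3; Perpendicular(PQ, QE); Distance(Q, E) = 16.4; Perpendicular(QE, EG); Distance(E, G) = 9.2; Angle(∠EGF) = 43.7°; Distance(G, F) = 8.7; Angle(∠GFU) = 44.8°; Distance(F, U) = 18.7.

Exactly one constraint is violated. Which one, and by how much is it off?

Distance(F, U) = 18.7 — off by 3.80.

R = (0.00, 0.00) ✓; RT at 11.20° ✓; |RT| = 10.80 ✓; ∠RTP = 82.00° ✓; |TP| = 10.10 ✓; ∠TPQ = 88.50° ✓; |PQ| = 25.30 ✓; ∠(PQ, QE) = 90.00° ✓; |QE| = 16.40 ✓; ∠(QE, EG) = 90.00° ✓; |EG| = 9.200 ✓; ∠EGF = 43.70° ✓; |GF| = 8.700 ✓; ∠GFU = 44.80° ✓; |FU| = 14.90 ✗.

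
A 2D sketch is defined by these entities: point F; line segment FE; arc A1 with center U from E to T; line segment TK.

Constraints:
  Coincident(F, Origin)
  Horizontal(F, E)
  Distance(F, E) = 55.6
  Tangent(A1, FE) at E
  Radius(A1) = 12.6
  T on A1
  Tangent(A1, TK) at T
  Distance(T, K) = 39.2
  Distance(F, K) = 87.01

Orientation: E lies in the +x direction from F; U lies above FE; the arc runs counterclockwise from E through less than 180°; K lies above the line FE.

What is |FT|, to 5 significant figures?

69.200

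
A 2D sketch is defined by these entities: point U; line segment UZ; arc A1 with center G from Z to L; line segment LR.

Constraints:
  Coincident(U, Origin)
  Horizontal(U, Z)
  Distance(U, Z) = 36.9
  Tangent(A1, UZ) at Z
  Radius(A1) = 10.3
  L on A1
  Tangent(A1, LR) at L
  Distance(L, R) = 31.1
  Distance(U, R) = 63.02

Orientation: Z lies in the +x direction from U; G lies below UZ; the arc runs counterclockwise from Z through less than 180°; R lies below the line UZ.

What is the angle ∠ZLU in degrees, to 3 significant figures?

86.3°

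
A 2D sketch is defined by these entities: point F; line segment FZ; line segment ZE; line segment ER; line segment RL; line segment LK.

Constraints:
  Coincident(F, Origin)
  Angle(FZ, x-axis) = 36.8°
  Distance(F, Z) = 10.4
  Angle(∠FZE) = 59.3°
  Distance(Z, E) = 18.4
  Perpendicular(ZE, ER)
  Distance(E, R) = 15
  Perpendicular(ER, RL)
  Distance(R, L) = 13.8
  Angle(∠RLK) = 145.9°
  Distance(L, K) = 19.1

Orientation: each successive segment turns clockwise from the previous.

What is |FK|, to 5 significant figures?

17.168

F is at the origin; FZ runs at 36.8° with length 10.4, so Z = (8.3276, 6.2298). ∠FZE = 59.3° gives ZE at -83.900° from the x-axis; with |ZE| = 18.4, E = (10.283, -12.066). ZE ⟂ ER, so ER runs at -173.90°; with |ER| = 15.0, R = (-4.6322, -13.660). ER is perpendicular to RL, so RL runs at 96.100°; with |RL| = 13.8, L = (-6.0986, 0.061930). ∠RLK = 145.9° gives LK at 62.000° from the x-axis; with |LK| = 19.1, K = (2.8683, 16.926). Then |FK| = |K − F| = 17.168.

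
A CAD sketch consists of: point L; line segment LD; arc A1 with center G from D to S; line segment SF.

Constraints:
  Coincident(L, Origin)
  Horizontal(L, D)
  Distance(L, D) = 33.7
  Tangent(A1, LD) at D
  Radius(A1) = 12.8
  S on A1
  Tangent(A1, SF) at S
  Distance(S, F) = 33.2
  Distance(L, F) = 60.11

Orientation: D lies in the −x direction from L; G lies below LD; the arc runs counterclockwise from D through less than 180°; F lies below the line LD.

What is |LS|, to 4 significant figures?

48.84

Checks: |GS| = 12.80 ✓; ∠(GS, SF) = 90.00° ✓; |SF| = 33.20 ✓; |LF| = 60.11 ✓.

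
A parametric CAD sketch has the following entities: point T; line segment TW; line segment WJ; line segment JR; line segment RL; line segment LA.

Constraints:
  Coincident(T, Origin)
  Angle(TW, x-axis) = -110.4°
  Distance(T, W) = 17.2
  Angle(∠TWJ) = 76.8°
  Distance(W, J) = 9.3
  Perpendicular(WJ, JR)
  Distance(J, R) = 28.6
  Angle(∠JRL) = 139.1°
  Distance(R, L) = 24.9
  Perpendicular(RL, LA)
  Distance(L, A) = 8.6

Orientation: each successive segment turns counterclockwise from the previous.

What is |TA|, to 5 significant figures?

30.513

T is at the origin; TW runs at -110.4° with length 17.2, so W = (-5.9954, -16.121). ∠TWJ = 76.8° gives WJ at -7.2000° from the x-axis; with |WJ| = 9.3, J = (3.2312, -17.287). WJ is perpendicular to JR, so JR runs at 82.800°; with |JR| = 28.6, R = (6.8158, 11.088). ∠JRL = 139.1° gives RL at 123.70° from the x-axis; with |RL| = 24.9, L = (-6.9999, 31.803). RL ⟂ LA, so LA runs at -146.30°; with |LA| = 8.6, A = (-14.155, 27.032). Then |TA| = |A − T| = 30.513.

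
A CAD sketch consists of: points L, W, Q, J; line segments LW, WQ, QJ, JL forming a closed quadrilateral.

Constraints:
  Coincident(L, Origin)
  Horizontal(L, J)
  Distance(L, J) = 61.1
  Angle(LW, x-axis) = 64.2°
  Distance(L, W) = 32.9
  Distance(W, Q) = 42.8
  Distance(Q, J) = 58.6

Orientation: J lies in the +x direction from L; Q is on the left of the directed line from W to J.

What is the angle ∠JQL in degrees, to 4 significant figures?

53.35°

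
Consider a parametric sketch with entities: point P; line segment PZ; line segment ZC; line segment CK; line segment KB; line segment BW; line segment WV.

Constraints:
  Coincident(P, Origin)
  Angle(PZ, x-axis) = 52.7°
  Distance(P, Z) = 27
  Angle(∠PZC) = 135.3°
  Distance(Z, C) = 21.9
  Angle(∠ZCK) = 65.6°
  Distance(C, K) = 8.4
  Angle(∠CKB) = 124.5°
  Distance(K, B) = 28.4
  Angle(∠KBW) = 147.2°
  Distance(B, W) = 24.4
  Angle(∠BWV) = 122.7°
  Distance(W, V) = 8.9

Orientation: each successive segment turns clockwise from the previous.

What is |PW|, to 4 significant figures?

20.35

P is at the origin; PZ runs at 52.7° with length 27.0, so Z = (16.36, 21.48). ∠PZC = 135.3° gives ZC at 8.000° from the x-axis; with |ZC| = 21.9, C = (38.05, 24.53). ∠ZCK = 65.6° gives CK at -106.4° from the x-axis; with |CK| = 8.4, K = (35.68, 16.47). ∠CKB = 124.5° gives KB at -161.9° from the x-axis; with |KB| = 28.4, B = (8.682, 7.644). ∠KBW = 147.2° gives BW at 165.3° from the x-axis; with |BW| = 24.4, W = (-14.92, 13.84). Then |PW| = |W − P| = 20.35.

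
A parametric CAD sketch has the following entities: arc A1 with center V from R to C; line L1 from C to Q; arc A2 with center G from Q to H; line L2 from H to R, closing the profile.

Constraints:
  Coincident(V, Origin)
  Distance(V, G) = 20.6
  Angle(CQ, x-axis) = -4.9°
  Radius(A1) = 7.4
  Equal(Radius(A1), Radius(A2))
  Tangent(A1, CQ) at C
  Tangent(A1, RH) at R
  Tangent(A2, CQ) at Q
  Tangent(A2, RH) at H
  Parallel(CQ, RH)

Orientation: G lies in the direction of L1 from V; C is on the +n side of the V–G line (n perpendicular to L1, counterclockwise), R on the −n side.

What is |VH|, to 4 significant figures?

21.89

The slot axis is L1's direction at -4.9°, so u = (cos -4.9°, sin -4.9°) = (0.9963, -0.08542) and n = (−sin -4.9°, cos -4.9°) = (0.08542, 0.9963). V is at the origin and G lies 20.6 along u from V, so G = 20.6·u = (20.52, -1.760). Tangency of A1 to both parallel lines with radius 7.4 puts C and R at V ± 7.4·n: C = (0.6321, 7.373), R = (-0.6321, -7.373). Equal radii place Q and H the same way about G: Q = G + 7.4·n = (21.16, 5.613), H = G − 7.4·n = (19.89, -9.133). Then |VH| = |H − V| = 21.89.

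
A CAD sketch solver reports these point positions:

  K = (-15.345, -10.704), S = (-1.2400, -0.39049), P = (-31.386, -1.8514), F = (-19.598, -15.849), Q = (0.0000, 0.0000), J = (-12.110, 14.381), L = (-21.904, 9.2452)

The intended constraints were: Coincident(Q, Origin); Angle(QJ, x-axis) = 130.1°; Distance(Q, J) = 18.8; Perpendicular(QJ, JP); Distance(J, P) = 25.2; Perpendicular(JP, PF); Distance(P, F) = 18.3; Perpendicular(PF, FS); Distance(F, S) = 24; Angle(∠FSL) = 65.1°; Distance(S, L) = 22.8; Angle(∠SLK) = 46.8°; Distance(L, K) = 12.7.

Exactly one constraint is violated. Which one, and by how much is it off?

Distance(L, K) = 12.7 — off by 8.30.

Q = (0.00, 0.00) ✓; QJ at 130.1° ✓; |QJ| = 18.80 ✓; ∠(QJ, JP) = 90.00° ✓; |JP| = 25.20 ✓; ∠(JP, PF) = 90.00° ✓; |PF| = 18.30 ✓; ∠(PF, FS) = 90.00° ✓; |FS| = 24.00 ✓; ∠FSL = 65.10° ✓; |SL| = 22.80 ✓; ∠SLK = 46.80° ✓; |LK| = 21.00 ✗.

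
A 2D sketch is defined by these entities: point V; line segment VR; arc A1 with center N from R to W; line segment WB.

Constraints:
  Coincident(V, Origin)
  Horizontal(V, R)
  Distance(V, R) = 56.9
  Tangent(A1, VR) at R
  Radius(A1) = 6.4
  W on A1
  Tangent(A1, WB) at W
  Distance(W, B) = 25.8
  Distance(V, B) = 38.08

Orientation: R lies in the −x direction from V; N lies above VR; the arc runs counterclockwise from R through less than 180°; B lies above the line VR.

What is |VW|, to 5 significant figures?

52.714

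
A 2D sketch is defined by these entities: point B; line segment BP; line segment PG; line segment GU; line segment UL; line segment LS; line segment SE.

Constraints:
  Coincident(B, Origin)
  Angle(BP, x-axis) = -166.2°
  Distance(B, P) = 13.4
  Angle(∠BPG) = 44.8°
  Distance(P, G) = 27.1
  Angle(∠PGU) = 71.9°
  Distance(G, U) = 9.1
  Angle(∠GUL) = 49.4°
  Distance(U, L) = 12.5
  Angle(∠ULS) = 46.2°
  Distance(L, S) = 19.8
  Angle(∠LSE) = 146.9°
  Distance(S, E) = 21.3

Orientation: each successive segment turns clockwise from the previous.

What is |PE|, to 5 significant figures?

54.869

B is at the origin; BP runs at -166.2° with length 13.4, so P = (-13.013, -3.1963). ∠BPG = 44.8° gives PG at 58.600° from the x-axis; with |PG| = 27.1, G = (1.1062, 19.935). ∠PGU = 71.9° gives GU at -49.500° from the x-axis; with |GU| = 9.1, U = (7.0161, 13.015). ∠GUL = 49.4° gives UL at 179.90° from the x-axis; with |UL| = 12.5, L = (-5.4838, 13.037). ∠ULS = 46.2° gives LS at 46.100° from the x-axis; with |LS| = 19.8, S = (8.2455, 27.304). ∠LSE = 146.9° gives SE at 13.000° from the x-axis; with |SE| = 21.3, E = (29.000, 32.095). Then |PE| = |E − P| = 54.869.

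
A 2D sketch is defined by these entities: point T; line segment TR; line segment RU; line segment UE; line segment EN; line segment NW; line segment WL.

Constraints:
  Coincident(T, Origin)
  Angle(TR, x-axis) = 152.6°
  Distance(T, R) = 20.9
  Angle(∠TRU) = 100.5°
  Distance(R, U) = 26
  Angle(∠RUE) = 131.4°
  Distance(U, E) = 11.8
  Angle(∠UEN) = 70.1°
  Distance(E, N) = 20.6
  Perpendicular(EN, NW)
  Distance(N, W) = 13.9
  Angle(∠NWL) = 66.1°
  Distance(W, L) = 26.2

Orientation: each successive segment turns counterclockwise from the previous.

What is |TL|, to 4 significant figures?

42.64

T is at the origin; TR runs at 152.6° with length 20.9, so R = (-18.56, 9.618). ∠TRU = 100.5° gives RU at -127.9° from the x-axis; with |RU| = 26.0, U = (-34.53, -10.90). ∠RUE = 131.4° gives UE at -79.30° from the x-axis; with |UE| = 11.8, E = (-32.34, -22.49). ∠UEN = 70.1° gives EN at 30.60° from the x-axis; with |EN| = 20.6, N = (-14.60, -12.01). EN ⟂ NW, so NW runs at 120.6°; with |NW| = 13.9, W = (-21.68, -0.04227). ∠NWL = 66.1° gives WL at -125.5° from the x-axis; with |WL| = 26.2, L = (-36.89, -21.37). Then |TL| = |L − T| = 42.64.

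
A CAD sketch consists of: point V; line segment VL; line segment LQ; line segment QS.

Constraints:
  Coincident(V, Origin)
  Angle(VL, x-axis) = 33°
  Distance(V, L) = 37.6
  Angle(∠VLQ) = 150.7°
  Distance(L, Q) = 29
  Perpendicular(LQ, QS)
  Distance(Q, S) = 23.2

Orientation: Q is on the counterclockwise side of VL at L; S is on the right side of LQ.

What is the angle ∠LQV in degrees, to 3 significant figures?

16.6°

V is at the origin; VL runs at 33.0° with length 37.6, so L = 37.6·(cos 33.0°, sin 33.0°) = (31.5, 20.5). ∠VLQ = 150.7°, so LQ runs at 33.0° + (180° − 150.7°) = 62.3° from the x-axis; with |LQ| = 29.0, Q = L + 29.0·(cos 62.3°, sin 62.3°) = (45.0, 46.2). Then cos ∠LQV = QL·QV / (|QL||QV|), giving 16.6°.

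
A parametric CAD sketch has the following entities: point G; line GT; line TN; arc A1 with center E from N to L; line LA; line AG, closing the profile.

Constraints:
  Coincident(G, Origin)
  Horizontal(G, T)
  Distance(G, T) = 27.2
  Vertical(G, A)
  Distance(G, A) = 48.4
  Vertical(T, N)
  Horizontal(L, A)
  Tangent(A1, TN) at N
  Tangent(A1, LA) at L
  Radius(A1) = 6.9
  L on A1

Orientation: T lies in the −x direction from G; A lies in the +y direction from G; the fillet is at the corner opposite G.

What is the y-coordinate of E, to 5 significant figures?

41.500

G is at the origin; GT is horizontal with |GT| = 27.2 and T on the −x side, so T = (-27.200, 0.0000). GA is vertical with |GA| = 48.4 and A on the +y side, so A = (0.0000, 48.400). The virtual corner opposite G is at (-27.200, 48.400). The tangent condition forces EN to be normal to TN and tangency of A1 to LA means the radius EL is perpendicular to LA, with radius 6.9, so the center E sits 6.9 in from both sides at E = (-20.300, 41.500). So E.y = 41.500.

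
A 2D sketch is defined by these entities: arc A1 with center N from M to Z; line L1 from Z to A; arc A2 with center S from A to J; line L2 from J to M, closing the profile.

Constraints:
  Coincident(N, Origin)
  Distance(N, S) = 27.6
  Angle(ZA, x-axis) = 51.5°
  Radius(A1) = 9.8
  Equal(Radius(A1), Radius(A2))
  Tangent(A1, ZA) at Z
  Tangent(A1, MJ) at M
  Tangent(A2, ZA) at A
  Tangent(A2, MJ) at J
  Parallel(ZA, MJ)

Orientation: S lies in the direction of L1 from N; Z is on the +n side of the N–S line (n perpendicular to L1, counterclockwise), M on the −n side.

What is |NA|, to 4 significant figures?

29.29

The slot axis is L1's direction at 51.5°, so u = (cos 51.5°, sin 51.5°) = (0.6225, 0.7826) and n = (−sin 51.5°, cos 51.5°) = (-0.7826, 0.6225). N is at the origin and S lies 27.6 along u from N, so S = 27.6·u = (17.18, 21.60). Tangency of A1 to both parallel lines with radius 9.8 puts Z and M at N ± 9.8·n: Z = (-7.670, 6.101), M = (7.670, -6.101). Equal radii place A and J the same way about S: A = S + 9.8·n = (9.512, 27.70), J = S − 9.8·n = (24.85, 15.50). Then |NA| = |A − N| = 29.29.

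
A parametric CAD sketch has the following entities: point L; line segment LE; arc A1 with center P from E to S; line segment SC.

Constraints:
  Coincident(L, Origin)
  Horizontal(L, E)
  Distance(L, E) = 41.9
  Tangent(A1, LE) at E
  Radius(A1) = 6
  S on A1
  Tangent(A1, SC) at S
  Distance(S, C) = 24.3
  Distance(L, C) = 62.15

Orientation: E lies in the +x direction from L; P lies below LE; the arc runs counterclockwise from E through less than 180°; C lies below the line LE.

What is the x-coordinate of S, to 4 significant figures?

37.94

L is at the origin; L and E share the same y with |LE| = 41.9 and E on the +x side, so E = (41.90, 0.000). Since A1 is tangent to LE there, PE ⟂ LE, so P = E + (0, -6) = (41.90, -6.000). Since PS ⟂ SC (tangency), |PC| = √(6.0² + 24.3²) = 25.03 regardless of where S sits on A1. So C lies on both circle(L, 62.15) and circle(P, 25.03); the below-LE intersection is C = (56.20, -26.55). S is the foot of the tangent from C: S = (37.94, -10.51).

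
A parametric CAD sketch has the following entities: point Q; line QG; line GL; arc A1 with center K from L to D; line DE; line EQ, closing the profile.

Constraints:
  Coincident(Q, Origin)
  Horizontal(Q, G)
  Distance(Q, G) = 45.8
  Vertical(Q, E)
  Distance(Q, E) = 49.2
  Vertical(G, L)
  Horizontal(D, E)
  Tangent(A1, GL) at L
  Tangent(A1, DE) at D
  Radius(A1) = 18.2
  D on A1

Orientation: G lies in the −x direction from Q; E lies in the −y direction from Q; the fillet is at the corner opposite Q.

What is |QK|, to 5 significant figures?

41.506

Q is at the origin; Q and G share the same y with |QG| = 45.8 and G on the −x side, so G = (-45.800, 0.0000). Q and E share the same x with |QE| = 49.2 and E on the −y side, so E = (0.0000, -49.200). The virtual corner opposite Q is at (-45.800, -49.200). Tangency of A1 to GL means the radius KL is perpendicular to GL and A1 meets DE tangentially, so KD is at right angles to DE, with radius 18.2, so the center K sits 18.2 in from both sides at K = (-27.600, -31.000). Then |QK| = |K − Q| = 41.506.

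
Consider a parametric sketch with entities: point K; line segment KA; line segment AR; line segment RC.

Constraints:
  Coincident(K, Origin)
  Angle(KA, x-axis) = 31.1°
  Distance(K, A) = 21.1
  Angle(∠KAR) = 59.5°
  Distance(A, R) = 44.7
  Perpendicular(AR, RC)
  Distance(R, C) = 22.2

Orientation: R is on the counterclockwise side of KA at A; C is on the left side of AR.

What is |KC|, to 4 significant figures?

34.23

∠KAR = 59.5°, so AR runs at 31.1° + (180° − 59.5°) = 151.6° from the x-axis; with |AR| = 44.7, R = A + 44.7·(cos 151.6°, sin 151.6°) = (-21.25, 32.16). The perpendicularity gives RC at right angles to AR; with |RC| = 22.2 on the left of AR, C = R + 22.2·(-0.4756, -0.8796) = (-31.81, 12.63). Then |KC| = |C − K| = 34.23.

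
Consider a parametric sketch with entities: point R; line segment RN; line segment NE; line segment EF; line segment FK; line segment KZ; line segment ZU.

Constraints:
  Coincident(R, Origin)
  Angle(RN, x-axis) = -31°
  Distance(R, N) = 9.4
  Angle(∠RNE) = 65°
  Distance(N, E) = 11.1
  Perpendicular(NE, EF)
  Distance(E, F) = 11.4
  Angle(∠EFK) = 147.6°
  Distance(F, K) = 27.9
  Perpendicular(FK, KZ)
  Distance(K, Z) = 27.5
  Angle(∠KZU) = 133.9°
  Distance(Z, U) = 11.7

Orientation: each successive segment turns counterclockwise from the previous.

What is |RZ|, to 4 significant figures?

33.17

R is at the origin; RN runs at -31.0° with length 9.4, so N = (8.057, -4.841). ∠RNE = 65.0° gives NE at 84.00° from the x-axis; with |NE| = 11.1, E = (9.218, 6.198). NE is perpendicular to EF, so EF runs at 174.0°; with |EF| = 11.4, F = (-2.120, 7.389). ∠EFK = 147.6° gives FK at -153.6° from the x-axis; with |FK| = 27.9, K = (-27.11, -5.016). The perpendicularity gives KZ at right angles to FK, so KZ runs at -63.60°; with |KZ| = 27.5, Z = (-14.88, -29.65). Then |RZ| = |Z − R| = 33.17.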